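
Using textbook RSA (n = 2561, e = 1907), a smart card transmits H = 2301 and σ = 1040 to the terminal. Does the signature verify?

σ^2 ≡ 1040^2 = 1081600 ≡ 858
σ^4 ≡ 858^2 = 736164 ≡ 1157
σ^8 ≡ 1157^2 = 1338649 ≡ 1807
σ^16 ≡ 1807^2 = 3265249 ≡ 2535
σ^32 ≡ 2535^2 = 6426225 ≡ 676
σ^64 ≡ 676^2 = 456976 ≡ 1118
σ^128 ≡ 1118^2 = 1249924 ≡ 156
σ^256 ≡ 156^2 = 24336 ≡ 1287
σ^512 ≡ 1287^2 = 1656369 ≡ 1963
σ^1024 ≡ 1963^2 = 3853369 ≡ 1625
1907 = 1024 + 512 + 256 + 64 + 32 + 16 + 2 + 1, so σ^1907 ≡ 1625·1963·1287·1118·676·2535·858·1040 ≡ 2301 (mod 2561)
σ^1907 mod 2561 = 2301 matches H.

verifies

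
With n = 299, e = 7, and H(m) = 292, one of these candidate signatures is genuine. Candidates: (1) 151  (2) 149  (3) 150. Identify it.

Candidate 1: Squares mod 299: 151^1≡151, 151^2≡77, 151^4≡248; 7 = 4 + 2 + 1, so 151^7 ≡ 248·77·151 ≡ 239 (mod 299)
Candidate 2: Squares mod 299: 149^1≡149, 149^2≡75, 149^4≡243; 7 = 4 + 2 + 1, so 149^7 ≡ 243·75·149 ≡ 7 (mod 299)
Candidate 3: Squares mod 299: 150^1≡150, 150^2≡75, 150^4≡243; 7 = 4 + 2 + 1, so 150^7 ≡ 243·75·150 ≡ 292 (mod 299)
  → matches H(m) = 292

3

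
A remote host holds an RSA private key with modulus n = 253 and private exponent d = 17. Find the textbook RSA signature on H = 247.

80

H^2 ≡ 247^2 = 61009 ≡ 36
H^4 ≡ 36^2 = 1296 ≡ 31
H^8 ≡ 31^2 = 961 ≡ 202
H^16 ≡ 202^2 = 40804 ≡ 71
17 = 16 + 1, so H^17 ≡ 71·247 ≡ 80 (mod 253)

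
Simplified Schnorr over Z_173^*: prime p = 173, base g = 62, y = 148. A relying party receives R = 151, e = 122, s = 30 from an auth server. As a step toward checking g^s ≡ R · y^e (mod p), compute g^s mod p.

73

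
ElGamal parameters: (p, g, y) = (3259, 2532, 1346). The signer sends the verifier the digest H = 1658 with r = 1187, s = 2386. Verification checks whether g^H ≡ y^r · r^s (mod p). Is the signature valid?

Left side g^H mod p:
Squares mod 3259: 2532^1≡2532, 2532^2≡571, 2532^4≡141, 2532^8≡327, 2532^16≡2641, 2532^32≡621, 2532^64≡1079, 2532^128≡778, 2532^256≡2369, 2532^512≡163, 2532^1024≡497
1658 = 1024 + 512 + 64 + 32 + 16 + 8 + 2, so 2532^1658 ≡ 497·163·1079·621·2641·327·571 ≡ 983 (mod 3259)
Right side y^r · r^s mod p:
Squares mod 3259: 1346^1≡1346, 1346^2≡2971, 1346^4≡1469, 1346^8≡503, 1346^16≡2066, 1346^32≡2325, 1346^64≡2203, 1346^128≡558, 1346^256≡1759, 1346^512≡1290, 1346^1024≡2010
1187 = 1024 + 128 + 32 + 2 + 1, so 1346^1187 ≡ 2010·558·2325·2971·1346 ≡ 535 (mod 3259)
Squares mod 3259: 1187^1≡1187, 1187^2≡1081, 1187^4≡1839, 1187^8≡2338, 1187^16≡901, 1187^32≡310, 1187^64≡1589, 1187^128≡2455, 1187^256≡1134, 1187^512≡1910, 1187^1024≡1279, 1187^2048≡3082
2386 = 2048 + 256 + 64 + 16 + 2, so 1187^2386 ≡ 3082·1134·1589·901·1081 ≡ 260 (mod 3259)
535·260 = 139100 ≡ 2222 (mod 3259)
983 ≠ 2222, so verification fails.

invalid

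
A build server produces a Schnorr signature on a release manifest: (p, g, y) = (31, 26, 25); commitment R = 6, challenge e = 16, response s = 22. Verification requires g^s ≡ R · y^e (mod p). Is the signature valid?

g^s mod p:
Squares mod 31: 26^1≡26, 26^2≡25, 26^4≡5, 26^8≡25, 26^16≡5
22 = 16 + 4 + 2, so 26^22 ≡ 5·5·25 ≡ 5 (mod 31)
R · y^e mod p:
Squares mod 31: 25^1≡25, 25^2≡5, 25^4≡25, 25^8≡5, 25^16≡25
25^16 ≡ 25 (mod 31)
6·25 = 150 ≡ 26 (mod 31)
5 ≠ 26; the check fails.

invalid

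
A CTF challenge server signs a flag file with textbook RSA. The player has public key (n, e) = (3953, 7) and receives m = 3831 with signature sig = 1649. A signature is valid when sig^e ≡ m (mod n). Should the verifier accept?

accept

sig^7 mod 3953 = 3831
3831 = m, so the signature checks out.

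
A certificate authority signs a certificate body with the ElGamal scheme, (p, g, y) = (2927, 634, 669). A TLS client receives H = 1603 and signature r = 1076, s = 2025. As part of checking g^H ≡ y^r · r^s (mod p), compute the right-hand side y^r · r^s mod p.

2688

Squares mod 2927: 669^1≡669, 669^2≡2657, 669^4≡2652, 669^8≡2450, 669^16≡2150, 669^32≡767, 669^64≡2889, 669^128≡1444, 669^256≡1112, 669^512≡1350, 669^1024≡1906
1076 = 1024 + 32 + 16 + 4, so 669^1076 ≡ 1906·767·2150·2652 ≡ 2389 (mod 2927)
Squares mod 2927: 1076^1≡1076, 1076^2≡1611, 1076^4≡1999, 1076^8≡646, 1076^16≡1682, 1076^32≡1642, 1076^64≡397, 1076^128≡2478, 1076^256≡2565, 1076^512≡2256, 1076^1024≡2410
2025 = 1024 + 512 + 256 + 128 + 64 + 32 + 8 + 1, so 1076^2025 ≡ 2410·2256·2565·2478·397·1642·646·1076 ≡ 2465 (mod 2927)
y^r · r^s ≡ 2389·2465 = 5888885 ≡ 2688 (mod 2927)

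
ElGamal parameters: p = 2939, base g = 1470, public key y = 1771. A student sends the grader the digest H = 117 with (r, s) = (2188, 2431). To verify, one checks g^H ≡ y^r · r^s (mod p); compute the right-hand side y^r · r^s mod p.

531

1771^2 = 3136441 ≡ 528
1771^4 ≡ 528^2 = 278784 ≡ 2518
1771^8 ≡ 2518^2 = 6340324 ≡ 901
1771^16 ≡ 901^2 = 811801 ≡ 637
1771^32 ≡ 637^2 = 405769 ≡ 187
1771^64 ≡ 187^2 = 34969 ≡ 2640
1771^128 ≡ 2640^2 = 6969600 ≡ 1231
1771^256 ≡ 1231^2 = 1515361 ≡ 1776
1771^512 ≡ 1776^2 = 3154176 ≡ 629
1771^1024 ≡ 629^2 = 395641 ≡ 1815
1771^2048 ≡ 1815^2 = 3294225 ≡ 2545
2188 = 2048 + 128 + 8 + 4, so 1771^2188 ≡ 2545·1231·901·2518 ≡ 315 (mod 2939)
2188^2 = 4787344 ≡ 2652
2188^4 ≡ 2652^2 = 7033104 ≡ 77
2188^8 ≡ 77^2 = 5929 ≡ 51
2188^16 ≡ 51^2 = 2601
2188^32 ≡ 2601^2 = 6765201 ≡ 2562
2188^64 ≡ 2562^2 = 6563844 ≡ 1057
2188^128 ≡ 1057^2 = 1117249 ≡ 429
2188^256 ≡ 429^2 = 184041 ≡ 1823
2188^512 ≡ 1823^2 = 3323329 ≡ 2259
2188^1024 ≡ 2259^2 = 5103081 ≡ 977
2188^2048 ≡ 977^2 = 954529 ≡ 2293
2431 = 2048 + 256 + 64 + 32 + 16 + 8 + 4 + 2 + 1, so 2188^2431 ≡ 2293·1823·1057·2562·2601·51·77·2652·2188 ≡ 2017 (mod 2939)
y^r · r^s ≡ 315·2017 = 635355 ≡ 531 (mod 2939)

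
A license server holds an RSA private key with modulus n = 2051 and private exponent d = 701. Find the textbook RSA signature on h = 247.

690

h^2 ≡ 247^2 = 61009 ≡ 1530
h^4 ≡ 1530^2 = 2340900 ≡ 709
h^8 ≡ 709^2 = 502681 ≡ 186
h^16 ≡ 186^2 = 34596 ≡ 1780
h^32 ≡ 1780^2 = 3168400 ≡ 1656
h^64 ≡ 1656^2 = 2742336 ≡ 149
h^128 ≡ 149^2 = 22201 ≡ 1691
h^256 ≡ 1691^2 = 2859481 ≡ 387
h^512 ≡ 387^2 = 149769 ≡ 46
701 = 512 + 128 + 32 + 16 + 8 + 4 + 1, so h^701 ≡ 46·1691·1656·1780·186·709·247 ≡ 690 (mod 2051)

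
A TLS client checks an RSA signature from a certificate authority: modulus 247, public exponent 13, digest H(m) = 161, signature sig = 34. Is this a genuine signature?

Squares mod 247: sig^1≡34, sig^2≡168, sig^4≡66, sig^8≡157
13 = 8 + 4 + 1, so sig^13 ≡ 157·66·34 ≡ 86 (mod 247)
sig^13 mod 247 = 86, but H(m) = 161.

forged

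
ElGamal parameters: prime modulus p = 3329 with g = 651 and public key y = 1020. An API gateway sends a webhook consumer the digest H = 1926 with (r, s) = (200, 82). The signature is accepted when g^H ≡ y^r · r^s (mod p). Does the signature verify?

verifies

Left side g^H mod p:
651^2 = 423801 ≡ 1018
651^4 ≡ 1018^2 = 1036324 ≡ 1005
651^8 ≡ 1005^2 = 1010025 ≡ 1338
651^16 ≡ 1338^2 = 1790244 ≡ 2571
651^32 ≡ 2571^2 = 6610041 ≡ 1976
651^64 ≡ 1976^2 = 3904576 ≡ 2988
651^128 ≡ 2988^2 = 8928144 ≡ 3095
651^256 ≡ 3095^2 = 9579025 ≡ 1492
651^512 ≡ 1492^2 = 2226064 ≡ 2292
651^1024 ≡ 2292^2 = 5253264 ≡ 102
1926 = 1024 + 512 + 256 + 128 + 4 + 2, so 651^1926 ≡ 102·2292·1492·3095·1005·1018 ≡ 581 (mod 3329)
Right side y^r · r^s mod p:
1020^2 = 1040400 ≡ 1752
1020^4 ≡ 1752^2 = 3069504 ≡ 166
1020^8 ≡ 166^2 = 27556 ≡ 924
1020^16 ≡ 924^2 = 853776 ≡ 1552
1020^32 ≡ 1552^2 = 2408704 ≡ 1837
1020^64 ≡ 1837^2 = 3374569 ≡ 2292
1020^128 ≡ 2292^2 = 5253264 ≡ 102
200 = 128 + 64 + 8, so 1020^200 ≡ 102·2292·924 ≡ 935 (mod 3329)
200^2 = 40000 ≡ 52
200^4 ≡ 52^2 = 2704
200^8 ≡ 2704^2 = 7311616 ≡ 1132
200^16 ≡ 1132^2 = 1281424 ≡ 3088
200^32 ≡ 3088^2 = 9535744 ≡ 1488
200^64 ≡ 1488^2 = 2214144 ≡ 359
82 = 64 + 16 + 2, so 200^82 ≡ 359·3088·52 ≡ 1820 (mod 3329)
935·1820 = 1701700 ≡ 581 (mod 3329)
581 ≡ 581 (mod 3329), so the signature is genuine.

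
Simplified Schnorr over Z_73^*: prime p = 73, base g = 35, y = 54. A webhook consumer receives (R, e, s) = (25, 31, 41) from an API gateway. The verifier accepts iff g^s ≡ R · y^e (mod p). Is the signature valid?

invalid

g^s mod p:
35^2 = 1225 ≡ 57
35^4 ≡ 57^2 = 3249 ≡ 37
35^8 ≡ 37^2 = 1369 ≡ 55
35^16 ≡ 55^2 = 3025 ≡ 32
35^32 ≡ 32^2 = 1024 ≡ 2
41 = 32 + 8 + 1, so 35^41 ≡ 2·55·35 ≡ 54 (mod 73)
R · y^e mod p:
54^2 = 2916 ≡ 69
54^4 ≡ 69^2 = 4761 ≡ 16
54^8 ≡ 16^2 = 256 ≡ 37
54^16 ≡ 37^2 = 1369 ≡ 55
31 = 16 + 8 + 4 + 2 + 1, so 54^31 ≡ 55·37·16·69·54 ≡ 6 (mod 73)
25·6 = 150 ≡ 4 (mod 73)
54 ≠ 4; the check fails.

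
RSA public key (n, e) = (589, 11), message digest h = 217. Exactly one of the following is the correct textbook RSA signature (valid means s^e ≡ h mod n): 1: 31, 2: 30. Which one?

1

Candidate 1: Squares mod 589: 31^1≡31, 31^2≡372, 31^4≡558, 31^8≡372; 11 = 8 + 2 + 1, so 31^11 ≡ 372·372·31 ≡ 217 (mod 589)
  → matches h = 217
Candidate 2: Squares mod 589: 30^1≡30, 30^2≡311, 30^4≡125, 30^8≡311; 11 = 8 + 2 + 1, so 30^11 ≡ 311·311·30 ≡ 216 (mod 589)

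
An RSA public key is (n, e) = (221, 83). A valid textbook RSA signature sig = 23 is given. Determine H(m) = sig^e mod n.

199

sig^2 ≡ 23^2 = 529 ≡ 87
sig^4 ≡ 87^2 = 7569 ≡ 55
sig^8 ≡ 55^2 = 3025 ≡ 152
sig^16 ≡ 152^2 = 23104 ≡ 120
sig^32 ≡ 120^2 = 14400 ≡ 35
sig^64 ≡ 35^2 = 1225 ≡ 120
83 = 64 + 16 + 2 + 1, so sig^83 ≡ 120·120·87·23 ≡ 199 (mod 221)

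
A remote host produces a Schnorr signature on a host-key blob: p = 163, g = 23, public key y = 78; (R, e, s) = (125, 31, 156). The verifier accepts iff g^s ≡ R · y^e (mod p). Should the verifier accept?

reject

g^s mod p:
23^2 = 529 ≡ 40
23^4 ≡ 40^2 = 1600 ≡ 133
23^8 ≡ 133^2 = 17689 ≡ 85
23^16 ≡ 85^2 = 7225 ≡ 53
23^32 ≡ 53^2 = 2809 ≡ 38
23^64 ≡ 38^2 = 1444 ≡ 140
23^128 ≡ 140^2 = 19600 ≡ 40
156 = 128 + 16 + 8 + 4, so 23^156 ≡ 40·53·85·133 ≡ 58 (mod 163)
R · y^e mod p:
78^2 = 6084 ≡ 53
78^4 ≡ 53^2 = 2809 ≡ 38
78^8 ≡ 38^2 = 1444 ≡ 140
78^16 ≡ 140^2 = 19600 ≡ 40
31 = 16 + 8 + 4 + 2 + 1, so 78^31 ≡ 40·140·38·53·78 ≡ 125 (mod 163)
125·125 = 15625 ≡ 140 (mod 163)
58 ≠ 140; the check fails.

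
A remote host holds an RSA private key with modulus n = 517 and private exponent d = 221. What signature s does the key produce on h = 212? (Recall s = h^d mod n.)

h^2 ≡ 212^2 = 44944 ≡ 482
h^4 ≡ 482^2 = 232324 ≡ 191
h^8 ≡ 191^2 = 36481 ≡ 291
h^16 ≡ 291^2 = 84681 ≡ 410
h^32 ≡ 410^2 = 168100 ≡ 75
h^64 ≡ 75^2 = 5625 ≡ 455
h^128 ≡ 455^2 = 207025 ≡ 225
221 = 128 + 64 + 16 + 8 + 4 + 1, so h^221 ≡ 225·455·410·291·191·212 ≡ 465 (mod 517)

465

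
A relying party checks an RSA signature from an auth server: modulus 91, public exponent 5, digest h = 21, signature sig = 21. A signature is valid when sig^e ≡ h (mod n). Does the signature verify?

Squares mod 91: sig^1≡21, sig^2≡77, sig^4≡14
5 = 4 + 1, so sig^5 ≡ 14·21 ≡ 21 (mod 91)
21 = h, so the signature checks out.

verifies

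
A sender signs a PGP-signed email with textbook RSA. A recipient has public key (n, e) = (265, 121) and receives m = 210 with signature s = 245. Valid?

yes

Squares mod 265: s^1≡245, s^2≡135, s^4≡205, s^8≡155, s^16≡175, s^32≡150, s^64≡240
121 = 64 + 32 + 16 + 8 + 1, so s^121 ≡ 240·150·175·155·245 ≡ 210 (mod 265)
s^121 mod 265 = 210 matches m.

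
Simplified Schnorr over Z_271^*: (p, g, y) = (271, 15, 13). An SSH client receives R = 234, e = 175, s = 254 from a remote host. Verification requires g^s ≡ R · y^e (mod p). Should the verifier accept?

accept

g^s mod p:
15^2 = 225
15^4 ≡ 225^2 = 50625 ≡ 219
15^8 ≡ 219^2 = 47961 ≡ 265
15^16 ≡ 265^2 = 70225 ≡ 36
15^32 ≡ 36^2 = 1296 ≡ 212
15^64 ≡ 212^2 = 44944 ≡ 229
15^128 ≡ 229^2 = 52441 ≡ 138
254 = 128 + 64 + 32 + 16 + 8 + 4 + 2, so 15^254 ≡ 138·229·212·36·265·219·225 ≡ 128 (mod 271)
R · y^e mod p:
13^2 = 169
13^4 ≡ 169^2 = 28561 ≡ 106
13^8 ≡ 106^2 = 11236 ≡ 125
13^16 ≡ 125^2 = 15625 ≡ 178
13^32 ≡ 178^2 = 31684 ≡ 248
13^64 ≡ 248^2 = 61504 ≡ 258
13^128 ≡ 258^2 = 66564 ≡ 169
175 = 128 + 32 + 8 + 4 + 2 + 1, so 13^175 ≡ 169·248·125·106·169·13 ≡ 165 (mod 271)
234·165 = 38610 ≡ 128 (mod 271)
128 ≡ 128 (mod 271); signature holds.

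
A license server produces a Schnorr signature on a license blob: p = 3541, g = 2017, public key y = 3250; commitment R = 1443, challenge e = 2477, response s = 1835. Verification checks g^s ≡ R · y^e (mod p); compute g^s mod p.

2017^2 = 4068289 ≡ 3221
2017^4 ≡ 3221^2 = 10374841 ≡ 3252
2017^8 ≡ 3252^2 = 10575504 ≡ 2078
2017^16 ≡ 2078^2 = 4318084 ≡ 1605
2017^32 ≡ 1605^2 = 2576025 ≡ 1718
2017^64 ≡ 1718^2 = 2951524 ≡ 1871
2017^128 ≡ 1871^2 = 3500641 ≡ 2133
2017^256 ≡ 2133^2 = 4549689 ≡ 3045
2017^512 ≡ 3045^2 = 9272025 ≡ 1687
2017^1024 ≡ 1687^2 = 2845969 ≡ 2546
1835 = 1024 + 512 + 256 + 32 + 8 + 2 + 1, so 2017^1835 ≡ 2546·1687·3045·1718·2078·3221·2017 ≡ 899 (mod 3541)

899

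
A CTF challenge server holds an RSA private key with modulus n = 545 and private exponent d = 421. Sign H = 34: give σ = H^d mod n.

289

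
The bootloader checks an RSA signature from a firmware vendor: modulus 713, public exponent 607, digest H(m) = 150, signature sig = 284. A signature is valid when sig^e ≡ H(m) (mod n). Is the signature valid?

invalid

sig^2 ≡ 284^2 = 80656 ≡ 87
sig^4 ≡ 87^2 = 7569 ≡ 439
sig^8 ≡ 439^2 = 192721 ≡ 211
sig^16 ≡ 211^2 = 44521 ≡ 315
sig^32 ≡ 315^2 = 99225 ≡ 118
sig^64 ≡ 118^2 = 13924 ≡ 377
sig^128 ≡ 377^2 = 142129 ≡ 242
sig^256 ≡ 242^2 = 58564 ≡ 98
sig^512 ≡ 98^2 = 9604 ≡ 335
607 = 512 + 64 + 16 + 8 + 4 + 2 + 1, so sig^607 ≡ 335·377·315·211·439·87·284 ≡ 501 (mod 713)
501 ≠ 150, so verification fails.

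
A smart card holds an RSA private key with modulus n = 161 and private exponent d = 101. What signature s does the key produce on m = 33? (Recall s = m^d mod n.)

38

m^2 ≡ 33^2 = 1089 ≡ 123
m^4 ≡ 123^2 = 15129 ≡ 156
m^8 ≡ 156^2 = 24336 ≡ 25
m^16 ≡ 25^2 = 625 ≡ 142
m^32 ≡ 142^2 = 20164 ≡ 39
m^64 ≡ 39^2 = 1521 ≡ 72
101 = 64 + 32 + 4 + 1, so m^101 ≡ 72·39·156·33 ≡ 38 (mod 161)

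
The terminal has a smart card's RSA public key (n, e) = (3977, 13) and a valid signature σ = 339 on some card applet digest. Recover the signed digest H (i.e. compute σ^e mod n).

3697

σ^2 ≡ 339^2 = 114921 ≡ 3565
σ^4 ≡ 3565^2 = 12709225 ≡ 2710
σ^8 ≡ 2710^2 = 7344100 ≡ 2558
13 = 8 + 4 + 1, so σ^13 ≡ 2558·2710·339 ≡ 3697 (mod 3977)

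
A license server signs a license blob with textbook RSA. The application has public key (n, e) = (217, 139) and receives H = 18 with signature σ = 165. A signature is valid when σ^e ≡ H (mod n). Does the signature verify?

σ^2 ≡ 165^2 = 27225 ≡ 100
σ^4 ≡ 100^2 = 10000 ≡ 18
σ^8 ≡ 18^2 = 324 ≡ 107
σ^16 ≡ 107^2 = 11449 ≡ 165
σ^32 ≡ 165^2 = 27225 ≡ 100
σ^64 ≡ 100^2 = 10000 ≡ 18
σ^128 ≡ 18^2 = 324 ≡ 107
139 = 128 + 8 + 2 + 1, so σ^139 ≡ 107·107·100·165 ≡ 18 (mod 217)
Since 18 equals the digest 18, verification succeeds.

verifies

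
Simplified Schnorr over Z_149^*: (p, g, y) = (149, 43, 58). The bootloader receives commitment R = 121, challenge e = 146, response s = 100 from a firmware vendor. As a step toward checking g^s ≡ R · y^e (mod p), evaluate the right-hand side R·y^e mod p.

58^2 = 3364 ≡ 86
58^4 ≡ 86^2 = 7396 ≡ 95
58^8 ≡ 95^2 = 9025 ≡ 85
58^16 ≡ 85^2 = 7225 ≡ 73
58^32 ≡ 73^2 = 5329 ≡ 114
58^64 ≡ 114^2 = 12996 ≡ 33
58^128 ≡ 33^2 = 1089 ≡ 46
146 = 128 + 16 + 2, so 58^146 ≡ 46·73·86 ≡ 26 (mod 149)
R · y^e ≡ 121·26 = 3146 ≡ 17 (mod 149)

17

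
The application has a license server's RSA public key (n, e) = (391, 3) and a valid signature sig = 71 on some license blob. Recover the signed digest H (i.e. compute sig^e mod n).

sig^2 ≡ 71^2 = 5041 ≡ 349
3 = 2 + 1, so sig^3 ≡ 349·71 ≡ 146 (mod 391)

146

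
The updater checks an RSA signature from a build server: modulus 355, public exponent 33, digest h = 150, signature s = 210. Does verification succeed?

fails

s^33 mod 355 = 205
The recovered value 205 does not match the digest 150.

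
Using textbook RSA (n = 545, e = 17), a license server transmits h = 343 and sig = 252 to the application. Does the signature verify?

does not verify

sig^2 ≡ 252^2 = 63504 ≡ 284
sig^4 ≡ 284^2 = 80656 ≡ 541
sig^8 ≡ 541^2 = 292681 ≡ 16
sig^16 ≡ 16^2 = 256
17 = 16 + 1, so sig^17 ≡ 256·252 ≡ 202 (mod 545)
The recovered value 202 does not match the digest 343.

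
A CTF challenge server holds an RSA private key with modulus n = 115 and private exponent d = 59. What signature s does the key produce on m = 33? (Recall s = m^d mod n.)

m^2 ≡ 33^2 = 1089 ≡ 54
m^4 ≡ 54^2 = 2916 ≡ 41
m^8 ≡ 41^2 = 1681 ≡ 71
m^16 ≡ 71^2 = 5041 ≡ 96
m^32 ≡ 96^2 = 9216 ≡ 16
59 = 32 + 16 + 8 + 2 + 1, so m^59 ≡ 16·96·71·54·33 ≡ 97 (mod 115)

97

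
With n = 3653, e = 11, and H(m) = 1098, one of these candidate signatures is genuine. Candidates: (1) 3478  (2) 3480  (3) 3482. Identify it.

3

Candidate 1: Squares mod 3653: 3478^1≡3478, 3478^2≡1401, 3478^4≡1140, 3478^8≡2785; 11 = 8 + 2 + 1, so 3478^11 ≡ 2785·1401·3478 ≡ 2732 (mod 3653)
Candidate 2: Squares mod 3653: 3480^1≡3480, 3480^2≡705, 3480^4≡217, 3480^8≡3253; 11 = 8 + 2 + 1, so 3480^11 ≡ 3253·705·3480 ≡ 185 (mod 3653)
Candidate 3: Squares mod 3653: 3482^1≡3482, 3482^2≡17, 3482^4≡289, 3482^8≡3155; 11 = 8 + 2 + 1, so 3482^11 ≡ 3155·17·3482 ≡ 1098 (mod 3653)
  → matches H(m) = 1098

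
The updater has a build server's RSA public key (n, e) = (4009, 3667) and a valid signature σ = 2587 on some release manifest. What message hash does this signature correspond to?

71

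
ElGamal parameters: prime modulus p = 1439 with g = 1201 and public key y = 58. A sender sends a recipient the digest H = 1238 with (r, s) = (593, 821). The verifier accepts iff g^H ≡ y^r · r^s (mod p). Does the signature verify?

Left side g^H mod p:
1201^2 = 1442401 ≡ 523
1201^4 ≡ 523^2 = 273529 ≡ 119
1201^8 ≡ 119^2 = 14161 ≡ 1210
1201^16 ≡ 1210^2 = 1464100 ≡ 637
1201^32 ≡ 637^2 = 405769 ≡ 1410
1201^64 ≡ 1410^2 = 1988100 ≡ 841
1201^128 ≡ 841^2 = 707281 ≡ 732
1201^256 ≡ 732^2 = 535824 ≡ 516
1201^512 ≡ 516^2 = 266256 ≡ 41
1201^1024 ≡ 41^2 = 1681 ≡ 242
1238 = 1024 + 128 + 64 + 16 + 4 + 2, so 1201^1238 ≡ 242·732·841·637·119·523 ≡ 281 (mod 1439)
Right side y^r · r^s mod p:
58^2 = 3364 ≡ 486
58^4 ≡ 486^2 = 236196 ≡ 200
58^8 ≡ 200^2 = 40000 ≡ 1147
58^16 ≡ 1147^2 = 1315609 ≡ 363
58^32 ≡ 363^2 = 131769 ≡ 820
58^64 ≡ 820^2 = 672400 ≡ 387
58^128 ≡ 387^2 = 149769 ≡ 113
58^256 ≡ 113^2 = 12769 ≡ 1257
58^512 ≡ 1257^2 = 1580049 ≡ 27
593 = 512 + 64 + 16 + 1, so 58^593 ≡ 27·387·363·58 ≡ 365 (mod 1439)
593^2 = 351649 ≡ 533
593^4 ≡ 533^2 = 284089 ≡ 606
593^8 ≡ 606^2 = 367236 ≡ 291
593^16 ≡ 291^2 = 84681 ≡ 1219
593^32 ≡ 1219^2 = 1485961 ≡ 913
593^64 ≡ 913^2 = 833569 ≡ 388
593^128 ≡ 388^2 = 150544 ≡ 888
593^256 ≡ 888^2 = 788544 ≡ 1411
593^512 ≡ 1411^2 = 1990921 ≡ 784
821 = 512 + 256 + 32 + 16 + 4 + 1, so 593^821 ≡ 784·1411·913·1219·606·593 ≡ 1424 (mod 1439)
365·1424 = 519760 ≡ 281 (mod 1439)
281 ≡ 281 (mod 1439), so the signature is genuine.

verifies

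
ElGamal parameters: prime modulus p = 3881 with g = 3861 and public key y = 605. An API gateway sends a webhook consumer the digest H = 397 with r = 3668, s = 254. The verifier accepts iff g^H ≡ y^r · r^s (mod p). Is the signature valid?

invalid

Left side g^H mod p:
Squares mod 3881: 3861^1≡3861, 3861^2≡400, 3861^4≡879, 3861^8≡322, 3861^16≡2778, 3861^32≡1856, 3861^64≡2289, 3861^128≡171, 3861^256≡2074
397 = 256 + 128 + 8 + 4 + 1, so 3861^397 ≡ 2074·171·322·879·3861 ≡ 2519 (mod 3881)
Right side y^r · r^s mod p:
Squares mod 3881: 605^1≡605, 605^2≡1211, 605^4≡3384, 605^8≡2506, 605^16≡578, 605^32≡318, 605^64≡218, 605^128≡952, 605^256≡2031, 605^512≡3339, 605^1024≡2689, 605^2048≡418
3668 = 2048 + 1024 + 512 + 64 + 16 + 4, so 605^3668 ≡ 418·2689·3339·218·578·3384 ≡ 1271 (mod 3881)
Squares mod 3881: 3668^1≡3668, 3668^2≡2678, 3668^4≡3477, 3668^8≡214, 3668^16≡3105, 3668^32≡621, 3668^64≡1422, 3668^128≡83
254 = 128 + 64 + 32 + 16 + 8 + 4 + 2, so 3668^254 ≡ 83·1422·621·3105·214·3477·2678 ≡ 3001 (mod 3881)
1271·3001 = 3814271 ≡ 3129 (mod 3881)
2519 ≠ 3129, so verification fails.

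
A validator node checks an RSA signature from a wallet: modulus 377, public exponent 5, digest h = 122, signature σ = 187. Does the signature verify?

verifies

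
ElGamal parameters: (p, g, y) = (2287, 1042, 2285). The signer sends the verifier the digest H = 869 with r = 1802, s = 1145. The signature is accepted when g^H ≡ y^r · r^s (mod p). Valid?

yes

Left side g^H mod p:
1042^869 mod 2287 = 2265
Right side y^r · r^s mod p:
2285^1802 mod 2287 = 68
1802^1145 mod 2287 = 336
68·336 = 22848 ≡ 2265 (mod 2287)
2265 ≡ 2265 (mod 2287), so the signature is genuine.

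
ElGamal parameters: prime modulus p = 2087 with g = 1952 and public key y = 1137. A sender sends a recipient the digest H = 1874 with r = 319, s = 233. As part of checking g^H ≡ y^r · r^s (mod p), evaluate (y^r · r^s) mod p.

1137^2 = 1292769 ≡ 916
1137^4 ≡ 916^2 = 839056 ≡ 82
1137^8 ≡ 82^2 = 6724 ≡ 463
1137^16 ≡ 463^2 = 214369 ≡ 1495
1137^32 ≡ 1495^2 = 2235025 ≡ 1935
1137^64 ≡ 1935^2 = 3744225 ≡ 147
1137^128 ≡ 147^2 = 21609 ≡ 739
1137^256 ≡ 739^2 = 546121 ≡ 1414
319 = 256 + 32 + 16 + 8 + 4 + 2 + 1, so 1137^319 ≡ 1414·1935·1495·463·82·916·1137 ≡ 1174 (mod 2087)
319^2 = 101761 ≡ 1585
319^4 ≡ 1585^2 = 2512225 ≡ 1564
319^8 ≡ 1564^2 = 2446096 ≡ 132
319^16 ≡ 132^2 = 17424 ≡ 728
319^32 ≡ 728^2 = 529984 ≡ 1973
319^64 ≡ 1973^2 = 3892729 ≡ 474
319^128 ≡ 474^2 = 224676 ≡ 1367
233 = 128 + 64 + 32 + 8 + 1, so 319^233 ≡ 1367·474·1973·132·319 ≡ 1331 (mod 2087)
y^r · r^s ≡ 1174·1331 = 1562594 ≡ 1518 (mod 2087)

1518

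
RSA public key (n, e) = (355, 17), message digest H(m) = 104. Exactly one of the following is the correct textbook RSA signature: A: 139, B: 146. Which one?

A

Candidate A: 139^2 = 19321 ≡ 151; 139^4 ≡ 151^2 = 22801 ≡ 81; 139^8 ≡ 81^2 = 6561 ≡ 171; 139^16 ≡ 171^2 = 29241 ≡ 131; 17 = 16 + 1, so 139^17 ≡ 131·139 ≡ 104 (mod 355)
  → matches H(m) = 104
Candidate B: 146^2 = 21316 ≡ 16; 146^4 ≡ 16^2 = 256; 146^8 ≡ 256^2 = 65536 ≡ 216; 146^16 ≡ 216^2 = 46656 ≡ 151; 17 = 16 + 1, so 146^17 ≡ 151·146 ≡ 36 (mod 355)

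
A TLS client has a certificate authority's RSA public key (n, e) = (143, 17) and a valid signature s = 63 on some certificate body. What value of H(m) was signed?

s^2 ≡ 63^2 = 3969 ≡ 108
s^4 ≡ 108^2 = 11664 ≡ 81
s^8 ≡ 81^2 = 6561 ≡ 126
s^16 ≡ 126^2 = 15876 ≡ 3
17 = 16 + 1, so s^17 ≡ 3·63 ≡ 46 (mod 143)

46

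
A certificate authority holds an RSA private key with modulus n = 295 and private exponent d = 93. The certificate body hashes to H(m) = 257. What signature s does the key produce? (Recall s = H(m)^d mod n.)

122

(H(m))^2 ≡ 257^2 = 66049 ≡ 264
(H(m))^4 ≡ 264^2 = 69696 ≡ 76
(H(m))^8 ≡ 76^2 = 5776 ≡ 171
(H(m))^16 ≡ 171^2 = 29241 ≡ 36
(H(m))^32 ≡ 36^2 = 1296 ≡ 116
(H(m))^64 ≡ 116^2 = 13456 ≡ 181
93 = 64 + 16 + 8 + 4 + 1, so (H(m))^93 ≡ 181·36·171·76·257 ≡ 122 (mod 295)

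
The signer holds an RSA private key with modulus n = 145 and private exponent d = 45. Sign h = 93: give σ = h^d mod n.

h^2 ≡ 93^2 = 8649 ≡ 94
h^4 ≡ 94^2 = 8836 ≡ 136
h^8 ≡ 136^2 = 18496 ≡ 81
h^16 ≡ 81^2 = 6561 ≡ 36
h^32 ≡ 36^2 = 1296 ≡ 136
45 = 32 + 8 + 4 + 1, so h^45 ≡ 136·81·136·93 ≡ 13 (mod 145)

13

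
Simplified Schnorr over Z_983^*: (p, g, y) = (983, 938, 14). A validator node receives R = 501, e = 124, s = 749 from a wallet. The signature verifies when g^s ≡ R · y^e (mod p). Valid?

yes

g^s mod p:
Squares mod 983: 938^1≡938, 938^2≡59, 938^4≡532, 938^8≡903, 938^16≡502, 938^32≡356, 938^64≡912, 938^128≡126, 938^256≡148, 938^512≡278
749 = 512 + 128 + 64 + 32 + 8 + 4 + 1, so 938^749 ≡ 278·126·912·356·903·532·938 ≡ 868 (mod 983)
R · y^e mod p:
Squares mod 983: 14^1≡14, 14^2≡196, 14^4≡79, 14^8≡343, 14^16≡672, 14^32≡387, 14^64≡353
124 = 64 + 32 + 16 + 8 + 4, so 14^124 ≡ 353·387·672·343·79 ≡ 557 (mod 983)
501·557 = 279057 ≡ 868 (mod 983)
868 ≡ 868 (mod 983); signature holds.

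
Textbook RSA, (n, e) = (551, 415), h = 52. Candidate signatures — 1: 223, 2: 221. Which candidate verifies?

1

Candidate 1: 223^2 = 49729 ≡ 139; 223^4 ≡ 139^2 = 19321 ≡ 36; 223^8 ≡ 36^2 = 1296 ≡ 194; 223^16 ≡ 194^2 = 37636 ≡ 168; 223^32 ≡ 168^2 = 28224 ≡ 123; 223^64 ≡ 123^2 = 15129 ≡ 252; 223^128 ≡ 252^2 = 63504 ≡ 139; 223^256 ≡ 139^2 = 19321 ≡ 36; 415 = 256 + 128 + 16 + 8 + 4 + 2 + 1, so 223^415 ≡ 36·139·168·194·36·139·223 ≡ 52 (mod 551)
  → matches h = 52
Candidate 2: 221^2 = 48841 ≡ 353; 221^4 ≡ 353^2 = 124609 ≡ 83; 221^8 ≡ 83^2 = 6889 ≡ 277; 221^16 ≡ 277^2 = 76729 ≡ 140; 221^32 ≡ 140^2 = 19600 ≡ 315; 221^64 ≡ 315^2 = 99225 ≡ 45; 221^128 ≡ 45^2 = 2025 ≡ 372; 221^256 ≡ 372^2 = 138384 ≡ 83; 415 = 256 + 128 + 16 + 8 + 4 + 2 + 1, so 221^415 ≡ 83·372·140·277·83·353·221 ≡ 31 (mod 551)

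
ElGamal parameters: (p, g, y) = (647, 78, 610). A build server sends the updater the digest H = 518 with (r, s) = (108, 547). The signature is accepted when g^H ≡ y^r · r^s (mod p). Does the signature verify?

does not verify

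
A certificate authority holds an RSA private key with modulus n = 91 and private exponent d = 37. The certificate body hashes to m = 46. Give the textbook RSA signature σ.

46

m^2 ≡ 46^2 = 2116 ≡ 23
m^4 ≡ 23^2 = 529 ≡ 74
m^8 ≡ 74^2 = 5476 ≡ 16
m^16 ≡ 16^2 = 256 ≡ 74
m^32 ≡ 74^2 = 5476 ≡ 16
37 = 32 + 4 + 1, so m^37 ≡ 16·74·46 ≡ 46 (mod 91)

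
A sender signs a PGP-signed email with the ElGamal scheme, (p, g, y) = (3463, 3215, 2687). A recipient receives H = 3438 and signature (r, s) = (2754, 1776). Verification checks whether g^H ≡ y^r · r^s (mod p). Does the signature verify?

verifies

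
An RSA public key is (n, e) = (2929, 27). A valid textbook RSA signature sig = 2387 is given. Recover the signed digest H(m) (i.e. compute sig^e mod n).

651

sig^27 mod 2929 = 651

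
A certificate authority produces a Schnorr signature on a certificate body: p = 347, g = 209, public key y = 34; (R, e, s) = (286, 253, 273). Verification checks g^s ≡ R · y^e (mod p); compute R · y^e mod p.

128

34^2 = 1156 ≡ 115
34^4 ≡ 115^2 = 13225 ≡ 39
34^8 ≡ 39^2 = 1521 ≡ 133
34^16 ≡ 133^2 = 17689 ≡ 339
34^32 ≡ 339^2 = 114921 ≡ 64
34^64 ≡ 64^2 = 4096 ≡ 279
34^128 ≡ 279^2 = 77841 ≡ 113
253 = 128 + 64 + 32 + 16 + 8 + 4 + 1, so 34^253 ≡ 113·279·64·339·133·39·34 ≡ 197 (mod 347)
R · y^e ≡ 286·197 = 56342 ≡ 128 (mod 347)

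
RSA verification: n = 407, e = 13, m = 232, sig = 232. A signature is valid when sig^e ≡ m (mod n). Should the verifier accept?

accept

sig^2 ≡ 232^2 = 53824 ≡ 100
sig^4 ≡ 100^2 = 10000 ≡ 232
sig^8 ≡ 232^2 = 53824 ≡ 100
13 = 8 + 4 + 1, so sig^13 ≡ 100·232·232 ≡ 232 (mod 407)
Since 232 equals the digest 232, verification succeeds.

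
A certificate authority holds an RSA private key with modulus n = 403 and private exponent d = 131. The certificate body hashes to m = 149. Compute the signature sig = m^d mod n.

m^2 ≡ 149^2 = 22201 ≡ 36
m^4 ≡ 36^2 = 1296 ≡ 87
m^8 ≡ 87^2 = 7569 ≡ 315
m^16 ≡ 315^2 = 99225 ≡ 87
m^32 ≡ 87^2 = 7569 ≡ 315
m^64 ≡ 315^2 = 99225 ≡ 87
m^128 ≡ 87^2 = 7569 ≡ 315
131 = 128 + 2 + 1, so m^131 ≡ 315·36·149 ≡ 284 (mod 403)

284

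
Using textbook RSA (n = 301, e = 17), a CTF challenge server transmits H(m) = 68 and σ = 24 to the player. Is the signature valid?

valid

σ^2 ≡ 24^2 = 576 ≡ 275
σ^4 ≡ 275^2 = 75625 ≡ 74
σ^8 ≡ 74^2 = 5476 ≡ 58
σ^16 ≡ 58^2 = 3364 ≡ 53
17 = 16 + 1, so σ^17 ≡ 53·24 ≡ 68 (mod 301)
σ^17 mod 301 = 68 matches H(m).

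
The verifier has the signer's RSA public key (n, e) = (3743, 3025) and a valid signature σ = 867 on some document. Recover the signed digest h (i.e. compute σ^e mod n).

677

Squares mod 3743: σ^1≡867, σ^2≡3089, σ^4≡1014, σ^8≡2614, σ^16≡2021, σ^32≡828, σ^64≡615, σ^128≡182, σ^256≡3180, σ^512≡2557, σ^1024≡2971, σ^2048≡847
3025 = 2048 + 512 + 256 + 128 + 64 + 16 + 1, so σ^3025 ≡ 847·2557·3180·182·615·2021·867 ≡ 677 (mod 3743)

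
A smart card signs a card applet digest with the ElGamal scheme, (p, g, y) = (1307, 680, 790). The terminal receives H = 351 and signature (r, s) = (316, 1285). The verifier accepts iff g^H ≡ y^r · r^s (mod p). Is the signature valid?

valid

Left side g^H mod p:
Squares mod 1307: 680^1≡680, 680^2≡1029, 680^4≡171, 680^8≡487, 680^16≡602, 680^32≡365, 680^64≡1218, 680^128≡79, 680^256≡1013
351 = 256 + 64 + 16 + 8 + 4 + 2 + 1, so 680^351 ≡ 1013·1218·602·487·171·1029·680 ≡ 802 (mod 1307)
Right side y^r · r^s mod p:
Squares mod 1307: 790^1≡790, 790^2≡661, 790^4≡383, 790^8≡305, 790^16≡228, 790^32≡1011, 790^64≡47, 790^128≡902, 790^256≡650
316 = 256 + 32 + 16 + 8 + 4, so 790^316 ≡ 650·1011·228·305·383 ≡ 1124 (mod 1307)
Squares mod 1307: 316^1≡316, 316^2≡524, 316^4≡106, 316^8≡780, 316^16≡645, 316^32≡399, 316^64≡1054, 316^128≡1273, 316^256≡1156, 316^512≡582, 316^1024≡211
1285 = 1024 + 256 + 4 + 1, so 316^1285 ≡ 211·1156·106·316 ≡ 417 (mod 1307)
1124·417 = 468708 ≡ 802 (mod 1307)
802 ≡ 802 (mod 1307), so the signature is genuine.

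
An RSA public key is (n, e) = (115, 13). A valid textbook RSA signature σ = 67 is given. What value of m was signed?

42

σ^2 ≡ 67^2 = 4489 ≡ 4
σ^4 ≡ 4^2 = 16
σ^8 ≡ 16^2 = 256 ≡ 26
13 = 8 + 4 + 1, so σ^13 ≡ 26·16·67 ≡ 42 (mod 115)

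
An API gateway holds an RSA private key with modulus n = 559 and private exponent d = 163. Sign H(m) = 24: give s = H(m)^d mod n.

Squares mod 559: (H(m))^1≡24, (H(m))^2≡17, (H(m))^4≡289, (H(m))^8≡230, (H(m))^16≡354, (H(m))^32≡100, (H(m))^64≡497, (H(m))^128≡490
163 = 128 + 32 + 2 + 1, so (H(m))^163 ≡ 490·100·17·24 ≡ 483 (mod 559)

483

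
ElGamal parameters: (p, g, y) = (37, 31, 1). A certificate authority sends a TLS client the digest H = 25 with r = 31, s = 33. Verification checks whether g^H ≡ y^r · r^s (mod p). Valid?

Left side g^H mod p:
31^2 = 961 ≡ 36
31^4 ≡ 36^2 = 1296 ≡ 1
31^8 ≡ 1^2 = 1
31^16 ≡ 1^2 = 1
25 = 16 + 8 + 1, so 31^25 ≡ 1·1·31 ≡ 31 (mod 37)
Right side y^r · r^s mod p:
1^2 = 1
1^4 ≡ 1^2 = 1
1^8 ≡ 1^2 = 1
1^16 ≡ 1^2 = 1
31 = 16 + 8 + 4 + 2 + 1, so 1^31 ≡ 1·1·1·1·1 ≡ 1 (mod 37)
31^2 = 961 ≡ 36
31^4 ≡ 36^2 = 1296 ≡ 1
31^8 ≡ 1^2 = 1
31^16 ≡ 1^2 = 1
31^32 ≡ 1^2 = 1
33 = 32 + 1, so 31^33 ≡ 1·31 ≡ 31 (mod 37)
1·31 = 31 ≡ 31 (mod 37)
31 ≡ 31 (mod 37), so the signature is genuine.

yes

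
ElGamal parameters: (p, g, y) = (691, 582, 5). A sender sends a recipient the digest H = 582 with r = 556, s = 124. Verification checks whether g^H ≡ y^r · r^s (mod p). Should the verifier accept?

Left side g^H mod p:
582^582 mod 691 = 259
Right side y^r · r^s mod p:
5^556 mod 691 = 531
556^124 mod 691 = 210
531·210 = 111510 ≡ 259 (mod 691)
259 ≡ 259 (mod 691), so the signature is genuine.

accept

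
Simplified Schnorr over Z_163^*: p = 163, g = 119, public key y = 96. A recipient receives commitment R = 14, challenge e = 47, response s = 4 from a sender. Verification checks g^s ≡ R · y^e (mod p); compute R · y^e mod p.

96^2 = 9216 ≡ 88
96^4 ≡ 88^2 = 7744 ≡ 83
96^8 ≡ 83^2 = 6889 ≡ 43
96^16 ≡ 43^2 = 1849 ≡ 56
96^32 ≡ 56^2 = 3136 ≡ 39
47 = 32 + 8 + 4 + 2 + 1, so 96^47 ≡ 39·43·83·88·96 ≡ 145 (mod 163)
R · y^e ≡ 14·145 = 2030 ≡ 74 (mod 163)

74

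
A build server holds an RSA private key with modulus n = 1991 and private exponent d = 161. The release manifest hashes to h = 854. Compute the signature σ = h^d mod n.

Squares mod 1991: h^1≡854, h^2≡610, h^4≡1774, h^8≡1296, h^16≡1203, h^32≡1743, h^64≡1774, h^128≡1296
161 = 128 + 32 + 1, so h^161 ≡ 1296·1743·854 ≡ 810 (mod 1991)

810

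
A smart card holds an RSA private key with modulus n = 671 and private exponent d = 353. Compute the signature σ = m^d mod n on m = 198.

330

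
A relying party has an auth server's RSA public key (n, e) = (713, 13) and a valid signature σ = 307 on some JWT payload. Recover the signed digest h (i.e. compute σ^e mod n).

Squares mod 713: σ^1≡307, σ^2≡133, σ^4≡577, σ^8≡671
13 = 8 + 4 + 1, so σ^13 ≡ 671·577·307 ≡ 317 (mod 713)

317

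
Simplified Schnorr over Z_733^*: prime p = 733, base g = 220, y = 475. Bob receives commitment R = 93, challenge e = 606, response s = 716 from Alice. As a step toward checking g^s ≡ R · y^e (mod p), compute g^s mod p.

220^2 = 48400 ≡ 22
220^4 ≡ 22^2 = 484
220^8 ≡ 484^2 = 234256 ≡ 429
220^16 ≡ 429^2 = 184041 ≡ 58
220^32 ≡ 58^2 = 3364 ≡ 432
220^64 ≡ 432^2 = 186624 ≡ 442
220^128 ≡ 442^2 = 195364 ≡ 386
220^256 ≡ 386^2 = 148996 ≡ 197
220^512 ≡ 197^2 = 38809 ≡ 693
716 = 512 + 128 + 64 + 8 + 4, so 220^716 ≡ 693·386·442·429·484 ≡ 594 (mod 733)

594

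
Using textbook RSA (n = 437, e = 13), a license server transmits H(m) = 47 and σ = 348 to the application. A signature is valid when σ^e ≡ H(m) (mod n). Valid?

no

σ^2 ≡ 348^2 = 121104 ≡ 55
σ^4 ≡ 55^2 = 3025 ≡ 403
σ^8 ≡ 403^2 = 162409 ≡ 282
13 = 8 + 4 + 1, so σ^13 ≡ 282·403·348 ≡ 308 (mod 437)
308 ≠ 47, so verification fails.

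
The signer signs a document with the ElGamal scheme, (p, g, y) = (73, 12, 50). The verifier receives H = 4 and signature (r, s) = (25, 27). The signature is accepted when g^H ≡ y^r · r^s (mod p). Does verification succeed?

Left side g^H mod p:
12^2 = 144 ≡ 71
12^4 ≡ 71^2 = 5041 ≡ 4
Right side y^r · r^s mod p:
50^2 = 2500 ≡ 18
50^4 ≡ 18^2 = 324 ≡ 32
50^8 ≡ 32^2 = 1024 ≡ 2
50^16 ≡ 2^2 = 4
25 = 16 + 8 + 1, so 50^25 ≡ 4·2·50 ≡ 35 (mod 73)
25^2 = 625 ≡ 41
25^4 ≡ 41^2 = 1681 ≡ 2
25^8 ≡ 2^2 = 4
25^16 ≡ 4^2 = 16
27 = 16 + 8 + 2 + 1, so 25^27 ≡ 16·4·41·25 ≡ 46 (mod 73)
35·46 = 1610 ≡ 4 (mod 73)
4 ≡ 4 (mod 73), so the signature is genuine.

passes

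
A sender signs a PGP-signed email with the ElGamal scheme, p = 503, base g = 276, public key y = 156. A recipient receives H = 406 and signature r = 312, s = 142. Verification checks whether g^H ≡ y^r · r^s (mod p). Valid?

Left side g^H mod p:
Squares mod 503: 276^1≡276, 276^2≡223, 276^4≡435, 276^8≡97, 276^16≡355, 276^32≡275, 276^64≡175, 276^128≡445, 276^256≡346
406 = 256 + 128 + 16 + 4 + 2, so 276^406 ≡ 346·445·355·435·223 ≡ 108 (mod 503)
Right side y^r · r^s mod p:
Squares mod 503: 156^1≡156, 156^2≡192, 156^4≡145, 156^8≡402, 156^16≡141, 156^32≡264, 156^64≡282, 156^128≡50, 156^256≡488
312 = 256 + 32 + 16 + 8, so 156^312 ≡ 488·264·141·402 ≡ 12 (mod 503)
Squares mod 503: 312^1≡312, 312^2≡265, 312^4≡308, 312^8≡300, 312^16≡466, 312^32≡363, 312^64≡486, 312^128≡289
142 = 128 + 8 + 4 + 2, so 312^142 ≡ 289·300·308·265 ≡ 9 (mod 503)
12·9 = 108 ≡ 108 (mod 503)
108 ≡ 108 (mod 503), so the signature is genuine.

yes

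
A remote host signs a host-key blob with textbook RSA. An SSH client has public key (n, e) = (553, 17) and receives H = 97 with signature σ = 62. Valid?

yes

Squares mod 553: σ^1≡62, σ^2≡526, σ^4≡176, σ^8≡8, σ^16≡64
17 = 16 + 1, so σ^17 ≡ 64·62 ≡ 97 (mod 553)
Since 97 equals the digest 97, verification succeeds.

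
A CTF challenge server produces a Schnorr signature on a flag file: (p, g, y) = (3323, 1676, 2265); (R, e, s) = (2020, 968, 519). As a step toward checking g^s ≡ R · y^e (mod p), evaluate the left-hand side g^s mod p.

1676^2 = 2808976 ≡ 1041
1676^4 ≡ 1041^2 = 1083681 ≡ 383
1676^8 ≡ 383^2 = 146689 ≡ 477
1676^16 ≡ 477^2 = 227529 ≡ 1565
1676^32 ≡ 1565^2 = 2449225 ≡ 174
1676^64 ≡ 174^2 = 30276 ≡ 369
1676^128 ≡ 369^2 = 136161 ≡ 3241
1676^256 ≡ 3241^2 = 10504081 ≡ 78
1676^512 ≡ 78^2 = 6084 ≡ 2761
519 = 512 + 4 + 2 + 1, so 1676^519 ≡ 2761·383·1041·1676 ≡ 2596 (mod 3323)

2596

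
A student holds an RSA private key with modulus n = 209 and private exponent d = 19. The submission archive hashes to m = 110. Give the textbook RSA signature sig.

110

Squares mod 209: m^1≡110, m^2≡187, m^4≡66, m^8≡176, m^16≡44
19 = 16 + 2 + 1, so m^19 ≡ 44·187·110 ≡ 110 (mod 209)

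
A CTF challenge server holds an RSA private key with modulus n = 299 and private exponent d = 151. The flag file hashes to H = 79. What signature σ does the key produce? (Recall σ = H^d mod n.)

274

H^2 ≡ 79^2 = 6241 ≡ 261
H^4 ≡ 261^2 = 68121 ≡ 248
H^8 ≡ 248^2 = 61504 ≡ 209
H^16 ≡ 209^2 = 43681 ≡ 27
H^32 ≡ 27^2 = 729 ≡ 131
H^64 ≡ 131^2 = 17161 ≡ 118
H^128 ≡ 118^2 = 13924 ≡ 170
151 = 128 + 16 + 4 + 2 + 1, so H^151 ≡ 170·27·248·261·79 ≡ 274 (mod 299)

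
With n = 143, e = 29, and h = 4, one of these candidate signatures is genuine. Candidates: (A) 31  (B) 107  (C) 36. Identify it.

C

Candidate A: Squares mod 143: 31^1≡31, 31^2≡103, 31^4≡27, 31^8≡14, 31^16≡53; 29 = 16 + 8 + 4 + 1, so 31^29 ≡ 53·14·27·31 ≡ 5 (mod 143)
Candidate B: Squares mod 143: 107^1≡107, 107^2≡9, 107^4≡81, 107^8≡126, 107^16≡3; 29 = 16 + 8 + 4 + 1, so 107^29 ≡ 3·126·81·107 ≡ 139 (mod 143)
Candidate C: Squares mod 143: 36^1≡36, 36^2≡9, 36^4≡81, 36^8≡126, 36^16≡3; 29 = 16 + 8 + 4 + 1, so 36^29 ≡ 3·126·81·36 ≡ 4 (mod 143)
  → matches h = 4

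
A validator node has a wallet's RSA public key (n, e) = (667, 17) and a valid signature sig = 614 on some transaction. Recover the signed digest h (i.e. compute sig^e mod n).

96

sig^17 mod 667 = 96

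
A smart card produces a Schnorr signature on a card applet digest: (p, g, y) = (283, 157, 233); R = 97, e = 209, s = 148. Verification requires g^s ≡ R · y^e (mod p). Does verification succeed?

passes

g^s mod p:
157^2 = 24649 ≡ 28
157^4 ≡ 28^2 = 784 ≡ 218
157^8 ≡ 218^2 = 47524 ≡ 263
157^16 ≡ 263^2 = 69169 ≡ 117
157^32 ≡ 117^2 = 13689 ≡ 105
157^64 ≡ 105^2 = 11025 ≡ 271
157^128 ≡ 271^2 = 73441 ≡ 144
148 = 128 + 16 + 4, so 157^148 ≡ 144·117·218 ≡ 90 (mod 283)
R · y^e mod p:
233^2 = 54289 ≡ 236
233^4 ≡ 236^2 = 55696 ≡ 228
233^8 ≡ 228^2 = 51984 ≡ 195
233^16 ≡ 195^2 = 38025 ≡ 103
233^32 ≡ 103^2 = 10609 ≡ 138
233^64 ≡ 138^2 = 19044 ≡ 83
233^128 ≡ 83^2 = 6889 ≡ 97
209 = 128 + 64 + 16 + 1, so 233^209 ≡ 97·83·103·233 ≡ 246 (mod 283)
97·246 = 23862 ≡ 90 (mod 283)
90 ≡ 90 (mod 283); signature holds.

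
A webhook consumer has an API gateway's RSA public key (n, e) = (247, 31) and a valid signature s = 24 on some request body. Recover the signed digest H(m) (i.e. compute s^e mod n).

93

s^2 ≡ 24^2 = 576 ≡ 82
s^4 ≡ 82^2 = 6724 ≡ 55
s^8 ≡ 55^2 = 3025 ≡ 61
s^16 ≡ 61^2 = 3721 ≡ 16
31 = 16 + 8 + 4 + 2 + 1, so s^31 ≡ 16·61·55·82·24 ≡ 93 (mod 247)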